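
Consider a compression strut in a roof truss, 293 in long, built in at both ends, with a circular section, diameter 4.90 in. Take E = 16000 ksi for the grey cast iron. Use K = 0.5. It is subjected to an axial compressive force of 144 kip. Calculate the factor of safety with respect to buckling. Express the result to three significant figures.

I = πd⁴/64 = π×4.90⁴/64 = 28.30 in⁴
Effective length L_e = K·L = 0.5 × 293 = 146.5 in
P_cr = π²EI / L_e² = π² × 16000×10³ × 28.30 / 146.5² = 2.082×10^5 lb
Factor of safety n = P_cr / P = 208.21 / 144 = 1.45

n ≈ 1.45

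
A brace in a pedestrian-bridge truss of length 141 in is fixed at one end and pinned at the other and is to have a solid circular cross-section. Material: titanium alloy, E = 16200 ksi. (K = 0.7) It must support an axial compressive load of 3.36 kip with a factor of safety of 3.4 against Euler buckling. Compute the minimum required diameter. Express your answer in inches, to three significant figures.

d ≈ 1.94 in

Required P_cr = n·P = 3.4 × 3.36 = 11.42 kip
L_e = K·L = 0.7 × 141 = 98.70 in
Required I = P_cr·L_e²/(π²E) = 1.142×10^4 × 98.70² / (π² × 1.62×10^7) = 0.6960 in⁴
Solid circle: I = πd⁴/64  ⇒  d = (64I/π)^(1/4) = (64×0.6960/π)^(1/4) = 1.94 in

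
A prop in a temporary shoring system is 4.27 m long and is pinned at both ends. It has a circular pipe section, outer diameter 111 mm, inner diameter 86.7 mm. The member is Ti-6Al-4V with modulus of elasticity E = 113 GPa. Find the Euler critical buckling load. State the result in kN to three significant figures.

d_o = 111 mm, d_i = 86.7 mm
I = π(d_o⁴ − d_i⁴)/64 = π(111⁴ − 86.70⁴)/64 = 4.678×10^6 mm⁴
I = 4.678×10^6 mm⁴ = 4.678×10^-6 m⁴
Effective length L_e = K·L = 1 × 4.27 = 4.270 m
P_cr = π²EI / L_e² = π² × 113×10⁹ × 4.678×10^-6 / 4.270² = 2.862×10^5 N

P_cr ≈ 286 kN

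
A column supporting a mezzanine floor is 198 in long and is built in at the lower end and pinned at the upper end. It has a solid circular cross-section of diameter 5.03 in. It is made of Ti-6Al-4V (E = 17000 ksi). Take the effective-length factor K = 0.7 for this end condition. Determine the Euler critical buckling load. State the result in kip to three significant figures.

I = πd⁴/64 = π×5.03⁴/64 = 31.42 in⁴
Effective length L_e = K·L = 0.7 × 198 = 138.6 in
P_cr = π²EI / L_e² = π² × 17000×10³ × 31.42 / 138.6² = 2.745×10^5 lb

P_cr ≈ 274 kip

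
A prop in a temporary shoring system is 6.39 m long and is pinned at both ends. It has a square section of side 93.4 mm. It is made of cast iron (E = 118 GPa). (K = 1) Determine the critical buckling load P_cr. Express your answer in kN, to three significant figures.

P_cr ≈ 181 kN

I = a⁴/12 = 93.4⁴/12 = 6.342×10^6 mm⁴
I = 6.342×10^6 mm⁴ = 6.342×10^-6 m⁴
Effective length L_e = K·L = 1 × 6.39 = 6.390 m
P_cr = π²EI / L_e² = π² × 118×10⁹ × 6.342×10^-6 / 6.390² = 1.809×10^5 N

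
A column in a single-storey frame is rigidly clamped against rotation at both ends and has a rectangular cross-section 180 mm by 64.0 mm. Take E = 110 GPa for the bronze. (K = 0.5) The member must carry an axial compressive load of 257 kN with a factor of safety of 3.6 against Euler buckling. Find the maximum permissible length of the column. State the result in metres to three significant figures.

L_max ≈ 4.30 m

Buckling occurs about the weak axis: I_min = h·b³/12 with b = 64.0 mm (the shorter side).
I_min = 180×64.0³/12 = 3.932×10^6 mm⁴
I = 3.932×10^-6 m⁴
Required critical load P_cr = n·P = 3.6 × 257 = 925.2 kN = 9.252×10^5 N
From P_cr = π²EI/(K·L)²:  L = (1/K)·√(π²EI/P_cr) = (1/0.5)·√(π²×1.10×10^11×3.932×10^-6/9.252×10^5)
L = 4.30 m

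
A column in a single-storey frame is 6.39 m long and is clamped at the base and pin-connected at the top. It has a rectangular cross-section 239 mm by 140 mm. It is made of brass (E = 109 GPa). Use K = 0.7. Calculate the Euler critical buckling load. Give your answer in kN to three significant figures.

Buckling occurs about the weak axis: I_min = h·b³/12 with b = 140 mm (the shorter side).
I_min = 239×140³/12 = 5.465×10^7 mm⁴
I = 5.465×10^7 mm⁴ = 5.465×10^-5 m⁴
Effective length L_e = K·L = 0.7 × 6.39 = 4.473 m
P_cr = π²EI / L_e² = π² × 109×10⁹ × 5.465×10^-5 / 4.473² = 2.939×10^6 N

P_cr ≈ 2940 kN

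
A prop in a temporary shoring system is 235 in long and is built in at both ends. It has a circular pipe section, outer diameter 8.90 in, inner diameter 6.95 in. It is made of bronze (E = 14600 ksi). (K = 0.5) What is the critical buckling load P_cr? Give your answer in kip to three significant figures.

P_cr ≈ 2020 kip

d_o = 8.90 in, d_i = 6.95 in
I = π(d_o⁴ − d_i⁴)/64 = π(8.90⁴ − 6.950⁴)/64 = 193.5 in⁴
Effective length L_e = K·L = 0.5 × 235 = 117.5 in
P_cr = π²EI / L_e² = π² × 14600×10³ × 193.5 / 117.5² = 2.019×10^6 lb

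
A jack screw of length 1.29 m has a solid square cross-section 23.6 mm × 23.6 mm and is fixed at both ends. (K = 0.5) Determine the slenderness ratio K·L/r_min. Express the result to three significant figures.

For a square r = a/√12 = 23.6/√12 = 6.813 mm
L_e = K·L = 0.5 × 1.29 m = 0.6450 m = 645.00 mm
λ = L_e / r_min = 645.00 / 6.813 = 94.7

λ ≈ 94.7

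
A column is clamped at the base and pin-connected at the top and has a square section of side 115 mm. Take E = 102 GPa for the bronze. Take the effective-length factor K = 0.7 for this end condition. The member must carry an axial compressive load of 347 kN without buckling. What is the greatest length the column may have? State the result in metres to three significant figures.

L_max ≈ 9.29 m

I = a⁴/12 = 115⁴/12 = 1.458×10^7 mm⁴
I = 1.458×10^-5 m⁴
At the buckling limit P_cr = P = 3.470×10^5 N
From P_cr = π²EI/(K·L)²:  L = (1/K)·√(π²EI/P_cr) = (1/0.7)·√(π²×1.02×10^11×1.458×10^-5/3.470×10^5)
L = 9.29 m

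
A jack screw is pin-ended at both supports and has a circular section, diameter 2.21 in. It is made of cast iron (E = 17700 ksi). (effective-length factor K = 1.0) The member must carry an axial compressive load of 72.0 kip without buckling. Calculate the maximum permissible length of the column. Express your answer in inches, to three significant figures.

I = πd⁴/64 = π×2.21⁴/64 = 1.171 in⁴
At the buckling limit P_cr = P = 7.200×10^4 lb
From P_cr = π²EI/(K·L)²:  L = (1/K)·√(π²EI/P_cr) = (1/1)·√(π²×1.77×10^7×1.171/7.200×10^4)
L = 53.3 in

L_max ≈ 53.3 in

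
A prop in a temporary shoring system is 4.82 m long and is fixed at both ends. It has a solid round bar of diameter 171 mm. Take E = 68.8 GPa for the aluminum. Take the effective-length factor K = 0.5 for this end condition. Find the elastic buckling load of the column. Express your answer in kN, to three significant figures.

I = πd⁴/64 = π×171⁴/64 = 4.197×10^7 mm⁴
I = 4.197×10^7 mm⁴ = 4.197×10^-5 m⁴
Effective length L_e = K·L = 0.5 × 4.82 = 2.410 m
P_cr = π²EI / L_e² = π² × 68.8×10⁹ × 4.197×10^-5 / 2.410² = 4.907×10^6 N

P_cr ≈ 4910 kN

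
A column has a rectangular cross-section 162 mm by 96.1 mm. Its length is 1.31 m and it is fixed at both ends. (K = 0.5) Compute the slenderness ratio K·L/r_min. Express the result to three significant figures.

For a rectangle r_min = b/√12 = 96.1/√12 = 27.74 mm
L_e = K·L = 0.5 × 1.31 m = 0.6550 m = 655.00 mm
λ = L_e / r_min = 655.00 / 27.74 = 23.6

λ ≈ 23.6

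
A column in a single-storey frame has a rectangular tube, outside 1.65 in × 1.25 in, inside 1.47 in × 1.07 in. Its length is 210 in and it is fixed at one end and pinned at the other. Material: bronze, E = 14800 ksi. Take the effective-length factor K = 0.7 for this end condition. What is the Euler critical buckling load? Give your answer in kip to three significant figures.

P_cr ≈ 0.801 kip

Weak-axis I_min = (h_o·b_o³ − h_i·b_i³)/12 with b_o = 1.25, b_i = 1.070 in (shorter outer/inner sides).
I_min = (1.65×1.25³ − 1.470×1.070³)/12 = 0.1185 in⁴
Effective length L_e = K·L = 0.7 × 210 = 147.0 in
P_cr = π²EI / L_e² = π² × 14800×10³ × 0.1185 / 147.0² = 800.9 lb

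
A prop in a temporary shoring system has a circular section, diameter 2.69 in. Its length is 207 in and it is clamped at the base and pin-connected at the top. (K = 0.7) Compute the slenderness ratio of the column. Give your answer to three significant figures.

λ ≈ 215

For a solid circle r = d/4 = 2.69/4 = 0.6725 in
L_e = K·L = 0.7 × 207 = 144.9 in
λ = L_e / r_min = 144.90 / 0.6725 = 215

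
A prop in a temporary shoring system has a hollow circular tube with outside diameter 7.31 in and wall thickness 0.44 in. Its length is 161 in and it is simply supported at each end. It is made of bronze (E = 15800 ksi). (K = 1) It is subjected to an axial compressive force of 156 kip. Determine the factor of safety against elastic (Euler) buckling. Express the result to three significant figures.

Inner diameter d_i = 7.31 − 2×0.44 = 6.430 in
I = π(d_o⁴ − d_i⁴)/64 = π(7.31⁴ − 6.430⁴)/64 = 56.25 in⁴
Effective length L_e = K·L = 1 × 161 = 161.0 in
P_cr = π²EI / L_e² = π² × 15800×10³ × 56.25 / 161.0² = 3.384×10^5 lb
Factor of safety n = P_cr / P = 338.43 / 156 = 2.17

n ≈ 2.17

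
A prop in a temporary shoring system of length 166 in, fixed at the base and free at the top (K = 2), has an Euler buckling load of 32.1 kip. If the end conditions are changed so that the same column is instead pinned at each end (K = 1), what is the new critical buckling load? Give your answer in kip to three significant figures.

P_cr ∝ 1/K², so P_cr,new = P_cr,old × (K_old/K_new)² = 32.1 × (2/1)²
= 32.1 × 4.000 = 128 kip

P_cr ≈ 128 kip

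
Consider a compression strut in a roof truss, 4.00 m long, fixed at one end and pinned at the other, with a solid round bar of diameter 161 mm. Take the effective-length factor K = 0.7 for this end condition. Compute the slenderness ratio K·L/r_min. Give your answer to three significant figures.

I = πd⁴/64 = π×161⁴/64 = 3.298×10^7 mm⁴
A = 2.036×10^4 mm²;  r_min = √(I/A) = √(3.298×10^7/2.036×10^4) = 40.25 mm
L_e = K·L = 0.7 × 4.00 m = 2.800 m = 2800.0 mm
λ = L_e / r_min = 2800.0 / 40.25 = 69.6

λ ≈ 69.6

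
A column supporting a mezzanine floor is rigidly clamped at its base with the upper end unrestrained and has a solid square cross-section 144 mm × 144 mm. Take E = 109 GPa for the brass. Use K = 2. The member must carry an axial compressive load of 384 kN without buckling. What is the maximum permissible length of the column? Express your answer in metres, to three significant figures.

I = a⁴/12 = 144⁴/12 = 3.583×10^7 mm⁴
I = 3.583×10^-5 m⁴
At the buckling limit P_cr = P = 3.840×10^5 N
From P_cr = π²EI/(K·L)²:  L = (1/K)·√(π²EI/P_cr) = (1/2)·√(π²×1.09×10^11×3.583×10^-5/3.840×10^5)
L = 5.01 m

L_max ≈ 5.01 m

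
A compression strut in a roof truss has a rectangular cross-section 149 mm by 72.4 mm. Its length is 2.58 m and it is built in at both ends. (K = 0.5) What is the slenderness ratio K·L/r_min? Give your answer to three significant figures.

For a rectangle r_min = b/√12 = 72.4/√12 = 20.90 mm
L_e = K·L = 0.5 × 2.58 m = 1.290 m = 1290.0 mm
λ = L_e / r_min = 1290.0 / 20.90 = 61.7

λ ≈ 61.7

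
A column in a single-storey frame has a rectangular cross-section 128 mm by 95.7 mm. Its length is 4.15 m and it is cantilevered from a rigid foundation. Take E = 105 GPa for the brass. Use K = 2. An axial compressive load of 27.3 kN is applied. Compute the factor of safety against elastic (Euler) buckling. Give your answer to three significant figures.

Buckling occurs about the weak axis: I_min = h·b³/12 with b = 95.7 mm (the shorter side).
I_min = 128×95.7³/12 = 9.349×10^6 mm⁴
I = 9.349×10^6 mm⁴ = 9.349×10^-6 m⁴
Effective length L_e = K·L = 2 × 4.15 = 8.300 m
P_cr = π²EI / L_e² = π² × 105×10⁹ × 9.349×10^-6 / 8.300² = 1.406×10^5 N
Factor of safety n = P_cr / P = 140.64 / 27.3 = 5.15

n ≈ 5.15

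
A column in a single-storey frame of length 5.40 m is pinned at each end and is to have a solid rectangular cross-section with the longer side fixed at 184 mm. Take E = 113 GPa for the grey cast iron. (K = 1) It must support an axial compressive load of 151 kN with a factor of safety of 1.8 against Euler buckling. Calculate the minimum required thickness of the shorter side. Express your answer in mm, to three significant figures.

b ≈ 77.4 mm

Required P_cr = n·P = 1.8 × 151 = 271.8 kN
L_e = K·L = 1 × 5.40 = 5.400 m
Required I = P_cr·L_e²/(π²E) = 2.718×10^5 × 5.400² / (π² × 1.13×10^11) = 7.107×10^-6 m⁴
I_req = 7.107×10^6 mm⁴
Rectangle, weak axis: I_min = h·b³/12 with h = 184 mm fixed  ⇒  b = (12I/h)^(1/3) = 77.4 mm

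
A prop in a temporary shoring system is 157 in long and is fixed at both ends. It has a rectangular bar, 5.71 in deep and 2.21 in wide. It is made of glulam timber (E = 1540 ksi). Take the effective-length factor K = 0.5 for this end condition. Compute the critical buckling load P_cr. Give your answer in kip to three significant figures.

Buckling occurs about the weak axis: I_min = h·b³/12 with b = 2.21 in (the shorter side).
I_min = 5.71×2.21³/12 = 5.136 in⁴
Effective length L_e = K·L = 0.5 × 157 = 78.50 in
P_cr = π²EI / L_e² = π² × 1540×10³ × 5.136 / 78.50² = 1.267×10^4 lb

P_cr ≈ 12.7 kip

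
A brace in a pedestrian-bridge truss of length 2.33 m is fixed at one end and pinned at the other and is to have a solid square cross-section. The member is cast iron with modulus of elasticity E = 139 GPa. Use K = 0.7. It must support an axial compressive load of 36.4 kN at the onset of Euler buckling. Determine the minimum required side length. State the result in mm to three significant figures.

a ≈ 30.3 mm

L_e = K·L = 0.7 × 2.33 = 1.631 m
Required I = P_cr·L_e²/(π²E) = 3.640×10^4 × 1.631² / (π² × 1.39×10^11) = 7.058×10^-8 m⁴
I_req = 7.058×10^4 mm⁴
Solid square: I = a⁴/12  ⇒  a = (12I)^(1/4) = (12×7.058×10^4)^(1/4) = 30.3 mm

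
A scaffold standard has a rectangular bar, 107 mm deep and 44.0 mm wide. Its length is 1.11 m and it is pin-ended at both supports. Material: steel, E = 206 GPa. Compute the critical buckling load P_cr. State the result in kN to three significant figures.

P_cr ≈ 1250 kN

Buckling occurs about the weak axis: I_min = h·b³/12 with b = 44.0 mm (the shorter side).
I_min = 107×44.0³/12 = 7.596×10^5 mm⁴
I = 7.596×10^5 mm⁴ = 7.596×10^-7 m⁴
Effective length L_e = K·L = 1 × 1.11 = 1.110 m
P_cr = π²EI / L_e² = π² × 206×10⁹ × 7.596×10^-7 / 1.110² = 1.253×10^6 N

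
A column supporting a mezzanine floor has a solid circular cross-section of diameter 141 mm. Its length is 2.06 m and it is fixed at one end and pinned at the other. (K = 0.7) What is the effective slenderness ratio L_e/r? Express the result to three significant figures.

λ ≈ 40.9

For a solid circle r = d/4 = 141/4 = 35.25 mm
L_e = K·L = 0.7 × 2.06 m = 1.442 m = 1442.0 mm
λ = L_e / r_min = 1442.0 / 35.25 = 40.9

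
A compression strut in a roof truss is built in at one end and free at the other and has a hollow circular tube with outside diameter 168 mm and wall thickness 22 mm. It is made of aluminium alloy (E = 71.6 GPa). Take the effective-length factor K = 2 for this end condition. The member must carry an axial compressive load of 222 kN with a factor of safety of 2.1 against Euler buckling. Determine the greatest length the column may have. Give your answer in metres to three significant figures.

L_max ≈ 3.23 m

Inner diameter d_i = 168 − 2×22 = 124.0 mm
I = π(d_o⁴ − d_i⁴)/64 = π(168⁴ − 124.0⁴)/64 = 2.750×10^7 mm⁴
I = 2.750×10^-5 m⁴
Required critical load P_cr = n·P = 2.1 × 222 = 466.2 kN = 4.662×10^5 N
From P_cr = π²EI/(K·L)²:  L = (1/K)·√(π²EI/P_cr) = (1/2)·√(π²×7.16×10^10×2.750×10^-5/4.662×10^5)
L = 3.23 m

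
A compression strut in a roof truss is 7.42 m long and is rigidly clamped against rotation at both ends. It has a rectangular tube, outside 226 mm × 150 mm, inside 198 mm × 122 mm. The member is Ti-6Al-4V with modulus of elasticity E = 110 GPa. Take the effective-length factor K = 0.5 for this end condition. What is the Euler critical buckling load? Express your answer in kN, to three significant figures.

Weak-axis I_min = (h_o·b_o³ − h_i·b_i³)/12 with b_o = 150, b_i = 122.0 mm (shorter outer/inner sides).
I_min = (226×150³ − 198.0×122.0³)/12 = 3.360×10^7 mm⁴
I = 3.360×10^7 mm⁴ = 3.360×10^-5 m⁴
Effective length L_e = K·L = 0.5 × 7.42 = 3.710 m
P_cr = π²EI / L_e² = π² × 110×10⁹ × 3.360×10^-5 / 3.710² = 2.650×10^6 N

P_cr ≈ 2650 kN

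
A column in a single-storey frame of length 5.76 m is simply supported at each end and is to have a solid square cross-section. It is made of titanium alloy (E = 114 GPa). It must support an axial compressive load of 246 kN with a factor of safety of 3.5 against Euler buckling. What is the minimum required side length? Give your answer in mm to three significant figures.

Required P_cr = n·P = 3.5 × 246 = 861.0 kN
L_e = K·L = 1 × 5.76 = 5.760 m
Required I = P_cr·L_e²/(π²E) = 8.610×10^5 × 5.760² / (π² × 1.14×10^11) = 2.539×10^-5 m⁴
I_req = 2.539×10^7 mm⁴
Solid square: I = a⁴/12  ⇒  a = (12I)^(1/4) = (12×2.539×10^7)^(1/4) = 132 mm

a ≈ 132 mm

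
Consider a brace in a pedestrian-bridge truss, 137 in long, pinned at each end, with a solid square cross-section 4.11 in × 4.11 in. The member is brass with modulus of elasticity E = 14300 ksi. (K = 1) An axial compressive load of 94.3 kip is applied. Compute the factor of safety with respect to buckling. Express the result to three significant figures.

I = a⁴/12 = 4.11⁴/12 = 23.78 in⁴
Effective length L_e = K·L = 1 × 137 = 137.0 in
P_cr = π²EI / L_e² = π² × 14300×10³ × 23.78 / 137.0² = 1.788×10^5 lb
Factor of safety n = P_cr / P = 178.81 / 94.3 = 1.90

n ≈ 1.90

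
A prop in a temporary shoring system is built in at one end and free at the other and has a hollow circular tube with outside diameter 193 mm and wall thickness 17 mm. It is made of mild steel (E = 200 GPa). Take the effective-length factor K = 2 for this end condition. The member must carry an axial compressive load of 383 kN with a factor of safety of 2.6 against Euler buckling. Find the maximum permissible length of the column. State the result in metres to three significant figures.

L_max ≈ 4.27 m

Inner diameter d_i = 193 − 2×17 = 159.0 mm
I = π(d_o⁴ − d_i⁴)/64 = π(193⁴ − 159.0⁴)/64 = 3.673×10^7 mm⁴
I = 3.673×10^-5 m⁴
Required critical load P_cr = n·P = 2.6 × 383 = 995.8 kN = 9.958×10^5 N
From P_cr = π²EI/(K·L)²:  L = (1/K)·√(π²EI/P_cr) = (1/2)·√(π²×2.00×10^11×3.673×10^-5/9.958×10^5)
L = 4.27 m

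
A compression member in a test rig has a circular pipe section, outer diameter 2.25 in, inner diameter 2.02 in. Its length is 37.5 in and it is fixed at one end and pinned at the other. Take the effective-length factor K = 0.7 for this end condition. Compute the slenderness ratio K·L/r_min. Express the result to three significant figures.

d_o = 2.25 in, d_i = 2.02 in
I = π(d_o⁴ − d_i⁴)/64 = π(2.25⁴ − 2.020⁴)/64 = 0.4408 in⁴
A = 0.7713 in²;  r_min = √(I/A) = √(0.4408/0.7713) = 0.7559 in
L_e = K·L = 0.7 × 37.5 = 26.25 in
λ = L_e / r_min = 26.250 / 0.7559 = 34.7

λ ≈ 34.7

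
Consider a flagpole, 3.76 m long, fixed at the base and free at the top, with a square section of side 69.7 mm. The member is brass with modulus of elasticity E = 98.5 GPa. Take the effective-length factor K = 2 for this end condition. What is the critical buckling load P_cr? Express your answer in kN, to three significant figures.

I = a⁴/12 = 69.7⁴/12 = 1.967×10^6 mm⁴
I = 1.967×10^6 mm⁴ = 1.967×10^-6 m⁴
Effective length L_e = K·L = 2 × 3.76 = 7.520 m
P_cr = π²EI / L_e² = π² × 98.5×10⁹ × 1.967×10^-6 / 7.520² = 3.381×10^4 N

P_cr ≈ 33.8 kN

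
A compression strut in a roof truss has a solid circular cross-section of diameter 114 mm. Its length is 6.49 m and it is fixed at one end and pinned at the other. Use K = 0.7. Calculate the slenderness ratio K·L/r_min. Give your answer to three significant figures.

For a solid circle r = d/4 = 114/4 = 28.50 mm
L_e = K·L = 0.7 × 6.49 m = 4.543 m = 4543.0 mm
λ = L_e / r_min = 4543.0 / 28.50 = 159

λ ≈ 159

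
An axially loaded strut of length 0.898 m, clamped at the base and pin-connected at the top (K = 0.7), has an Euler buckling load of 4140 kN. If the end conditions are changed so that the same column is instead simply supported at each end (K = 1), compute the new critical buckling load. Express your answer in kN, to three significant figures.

P_cr ∝ 1/K², so P_cr,new = P_cr,old × (K_old/K_new)² = 4140 × (0.7/1)²
= 4140 × 0.4900 = 2030 kN

P_cr ≈ 2030 kN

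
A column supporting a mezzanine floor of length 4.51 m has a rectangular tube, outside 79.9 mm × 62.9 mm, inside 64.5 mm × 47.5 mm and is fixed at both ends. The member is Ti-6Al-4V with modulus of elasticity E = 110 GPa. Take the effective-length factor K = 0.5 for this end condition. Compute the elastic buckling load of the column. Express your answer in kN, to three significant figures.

P_cr ≈ 231 kN

Weak-axis I_min = (h_o·b_o³ − h_i·b_i³)/12 with b_o = 62.9, b_i = 47.50 mm (shorter outer/inner sides).
I_min = (79.9×62.9³ − 64.50×47.50³)/12 = 1.081×10^6 mm⁴
I = 1.081×10^6 mm⁴ = 1.081×10^-6 m⁴
Effective length L_e = K·L = 0.5 × 4.51 = 2.255 m
P_cr = π²EI / L_e² = π² × 110×10⁹ × 1.081×10^-6 / 2.255² = 2.308×10^5 N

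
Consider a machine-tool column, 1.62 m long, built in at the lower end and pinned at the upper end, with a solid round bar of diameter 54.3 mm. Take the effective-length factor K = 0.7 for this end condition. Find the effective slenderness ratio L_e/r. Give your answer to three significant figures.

I = πd⁴/64 = π×54.3⁴/64 = 4.267×10^5 mm⁴
A = 2.316×10^3 mm²;  r_min = √(I/A) = √(4.267×10^5/2.316×10^3) = 13.58 mm
L_e = K·L = 0.7 × 1.62 m = 1.134 m = 1134.0 mm
λ = L_e / r_min = 1134.0 / 13.58 = 83.5

λ ≈ 83.5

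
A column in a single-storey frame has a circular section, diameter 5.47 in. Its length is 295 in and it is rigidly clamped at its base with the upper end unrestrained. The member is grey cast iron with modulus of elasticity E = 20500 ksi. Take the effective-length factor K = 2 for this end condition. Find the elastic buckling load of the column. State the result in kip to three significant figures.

P_cr ≈ 25.5 kip

I = πd⁴/64 = π×5.47⁴/64 = 43.95 in⁴
Effective length L_e = K·L = 2 × 295 = 590.0 in
P_cr = π²EI / L_e² = π² × 20500×10³ × 43.95 / 590.0² = 2.554×10^4 lb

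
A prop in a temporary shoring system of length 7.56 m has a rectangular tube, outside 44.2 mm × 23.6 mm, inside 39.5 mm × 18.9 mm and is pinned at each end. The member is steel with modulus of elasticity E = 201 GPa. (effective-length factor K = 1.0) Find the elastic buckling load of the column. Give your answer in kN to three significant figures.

Weak-axis I_min = (h_o·b_o³ − h_i·b_i³)/12 with b_o = 23.6, b_i = 18.90 mm (shorter outer/inner sides).
I_min = (44.2×23.6³ − 39.50×18.90³)/12 = 2.619×10^4 mm⁴
I = 2.619×10^4 mm⁴ = 2.619×10^-8 m⁴
Effective length L_e = K·L = 1 × 7.56 = 7.560 m
P_cr = π²EI / L_e² = π² × 201×10⁹ × 2.619×10^-8 / 7.560² = 909.1 N

P_cr ≈ 0.909 kN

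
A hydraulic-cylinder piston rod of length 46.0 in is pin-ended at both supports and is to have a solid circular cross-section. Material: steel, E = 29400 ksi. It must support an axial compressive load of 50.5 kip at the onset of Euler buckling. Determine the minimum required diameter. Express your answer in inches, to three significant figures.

L_e = K·L = 1 × 46.0 = 46.00 in
Required I = P_cr·L_e²/(π²E) = 5.050×10^4 × 46.00² / (π² × 2.94×10^7) = 0.3683 in⁴
Solid circle: I = πd⁴/64  ⇒  d = (64I/π)^(1/4) = (64×0.3683/π)^(1/4) = 1.65 in

d ≈ 1.65 in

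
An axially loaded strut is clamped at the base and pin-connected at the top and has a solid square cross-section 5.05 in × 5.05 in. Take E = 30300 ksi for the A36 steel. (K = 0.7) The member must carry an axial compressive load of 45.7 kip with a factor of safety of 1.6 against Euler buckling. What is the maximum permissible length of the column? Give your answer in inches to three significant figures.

L_max ≈ 673 in

I = a⁴/12 = 5.05⁴/12 = 54.20 in⁴
Required critical load P_cr = n·P = 1.6 × 45.7 = 73.12 kip = 7.312×10^4 lb
From P_cr = π²EI/(K·L)²:  L = (1/K)·√(π²EI/P_cr) = (1/0.7)·√(π²×3.03×10^7×54.20/7.312×10^4)
L = 673 in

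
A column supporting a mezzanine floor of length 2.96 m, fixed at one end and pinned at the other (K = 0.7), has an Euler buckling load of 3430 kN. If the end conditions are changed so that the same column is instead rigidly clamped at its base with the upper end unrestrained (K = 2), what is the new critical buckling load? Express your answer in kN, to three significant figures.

P_cr ≈ 420 kN

P_cr ∝ 1/K², so P_cr,new = P_cr,old × (K_old/K_new)² = 3430 × (0.7/2)²
= 3430 × 0.1225 = 420 kN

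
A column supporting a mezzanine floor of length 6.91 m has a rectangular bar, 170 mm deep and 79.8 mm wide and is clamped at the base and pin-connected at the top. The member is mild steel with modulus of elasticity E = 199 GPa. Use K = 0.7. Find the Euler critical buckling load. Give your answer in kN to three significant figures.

P_cr ≈ 604 kN

Buckling occurs about the weak axis: I_min = h·b³/12 with b = 79.8 mm (the shorter side).
I_min = 170×79.8³/12 = 7.199×10^6 mm⁴
I = 7.199×10^6 mm⁴ = 7.199×10^-6 m⁴
Effective length L_e = K·L = 0.7 × 6.91 = 4.837 m
P_cr = π²EI / L_e² = π² × 199×10⁹ × 7.199×10^-6 / 4.837² = 6.043×10^5 N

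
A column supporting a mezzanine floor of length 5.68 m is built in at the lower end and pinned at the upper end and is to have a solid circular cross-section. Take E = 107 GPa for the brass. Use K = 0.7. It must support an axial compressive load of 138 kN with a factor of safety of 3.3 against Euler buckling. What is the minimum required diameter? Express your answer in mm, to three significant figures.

Required P_cr = n·P = 3.3 × 138 = 455.4 kN
L_e = K·L = 0.7 × 5.68 = 3.976 m
Required I = P_cr·L_e²/(π²E) = 4.554×10^5 × 3.976² / (π² × 1.07×10^11) = 6.817×10^-6 m⁴
I_req = 6.817×10^6 mm⁴
Solid circle: I = πd⁴/64  ⇒  d = (64I/π)^(1/4) = (64×6.817×10^6/π)^(1/4) = 109 mm

d ≈ 109 mm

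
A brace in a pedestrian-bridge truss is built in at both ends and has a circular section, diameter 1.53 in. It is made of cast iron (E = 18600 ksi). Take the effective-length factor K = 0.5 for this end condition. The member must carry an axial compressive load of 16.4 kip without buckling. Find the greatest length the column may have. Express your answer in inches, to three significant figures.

L_max ≈ 110 in

I = πd⁴/64 = π×1.53⁴/64 = 0.2690 in⁴
At the buckling limit P_cr = P = 1.640×10^4 lb
From P_cr = π²EI/(K·L)²:  L = (1/K)·√(π²EI/P_cr) = (1/0.5)·√(π²×1.86×10^7×0.2690/1.640×10^4)
L = 110 in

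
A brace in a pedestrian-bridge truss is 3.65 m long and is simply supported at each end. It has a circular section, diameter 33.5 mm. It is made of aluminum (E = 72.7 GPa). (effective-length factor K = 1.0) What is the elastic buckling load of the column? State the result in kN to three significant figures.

I = πd⁴/64 = π×33.5⁴/64 = 6.182×10^4 mm⁴
I = 6.182×10^4 mm⁴ = 6.182×10^-8 m⁴
Effective length L_e = K·L = 1 × 3.65 = 3.650 m
P_cr = π²EI / L_e² = π² × 72.7×10⁹ × 6.182×10^-8 / 3.650² = 3.330×10^3 N

P_cr ≈ 3.33 kN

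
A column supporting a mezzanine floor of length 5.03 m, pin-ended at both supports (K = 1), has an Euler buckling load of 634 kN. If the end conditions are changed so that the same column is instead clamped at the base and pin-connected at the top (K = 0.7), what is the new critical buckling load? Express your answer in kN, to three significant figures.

P_cr ∝ 1/K², so P_cr,new = P_cr,old × (K_old/K_new)² = 634 × (1/0.7)²
= 634 × 2.041 = 1290 kN

P_cr ≈ 1290 kN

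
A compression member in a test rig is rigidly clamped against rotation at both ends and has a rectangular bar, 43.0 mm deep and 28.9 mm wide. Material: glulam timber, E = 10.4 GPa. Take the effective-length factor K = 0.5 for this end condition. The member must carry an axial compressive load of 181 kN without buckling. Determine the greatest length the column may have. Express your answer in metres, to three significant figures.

L_max ≈ 0.443 m

Buckling occurs about the weak axis: I_min = h·b³/12 with b = 28.9 mm (the shorter side).
I_min = 43.0×28.9³/12 = 8.649×10^4 mm⁴
I = 8.649×10^-8 m⁴
At the buckling limit P_cr = P = 1.810×10^5 N
From P_cr = π²EI/(K·L)²:  L = (1/K)·√(π²EI/P_cr) = (1/0.5)·√(π²×1.04×10^10×8.649×10^-8/1.810×10^5)
L = 0.443 m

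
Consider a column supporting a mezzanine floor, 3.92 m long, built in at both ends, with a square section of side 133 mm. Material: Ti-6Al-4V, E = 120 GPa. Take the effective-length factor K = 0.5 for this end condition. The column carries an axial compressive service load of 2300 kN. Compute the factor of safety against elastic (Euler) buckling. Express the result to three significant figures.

n ≈ 3.50

I = a⁴/12 = 133⁴/12 = 2.608×10^7 mm⁴
I = 2.608×10^7 mm⁴ = 2.608×10^-5 m⁴
Effective length L_e = K·L = 0.5 × 3.92 = 1.960 m
P_cr = π²EI / L_e² = π² × 120×10⁹ × 2.608×10^-5 / 1.960² = 8.039×10^6 N
Factor of safety n = P_cr / P = 8038.9 / 2300 = 3.50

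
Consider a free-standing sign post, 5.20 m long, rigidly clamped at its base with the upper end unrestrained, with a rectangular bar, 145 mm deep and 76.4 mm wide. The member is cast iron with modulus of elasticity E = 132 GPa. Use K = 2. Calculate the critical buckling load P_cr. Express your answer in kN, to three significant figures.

Buckling occurs about the weak axis: I_min = h·b³/12 with b = 76.4 mm (the shorter side).
I_min = 145×76.4³/12 = 5.388×10^6 mm⁴
I = 5.388×10^6 mm⁴ = 5.388×10^-6 m⁴
Effective length L_e = K·L = 2 × 5.20 = 10.40 m
P_cr = π²EI / L_e² = π² × 132×10⁹ × 5.388×10^-6 / 10.40² = 6.490×10^4 N

P_cr ≈ 64.9 kN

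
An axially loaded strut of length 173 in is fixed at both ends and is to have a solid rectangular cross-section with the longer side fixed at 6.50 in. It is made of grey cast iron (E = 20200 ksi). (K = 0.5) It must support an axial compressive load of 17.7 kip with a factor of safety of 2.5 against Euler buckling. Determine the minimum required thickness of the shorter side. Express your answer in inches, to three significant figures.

Required P_cr = n·P = 2.5 × 17.7 = 44.25 kip
L_e = K·L = 0.5 × 173 = 86.50 in
Required I = P_cr·L_e²/(π²E) = 4.425×10^4 × 86.50² / (π² × 2.02×10^7) = 1.661 in⁴
Rectangle, weak axis: I_min = h·b³/12 with h = 6.50 in fixed  ⇒  b = (12I/h)^(1/3) = 1.45 in

b ≈ 1.45 in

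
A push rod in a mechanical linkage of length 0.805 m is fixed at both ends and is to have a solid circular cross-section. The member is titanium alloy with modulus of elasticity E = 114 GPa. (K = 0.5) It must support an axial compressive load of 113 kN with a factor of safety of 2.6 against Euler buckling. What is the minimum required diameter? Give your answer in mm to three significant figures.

d ≈ 30.5 mm

Required P_cr = n·P = 2.6 × 113 = 293.8 kN
L_e = K·L = 0.5 × 0.805 = 0.4025 m
Required I = P_cr·L_e²/(π²E) = 2.938×10^5 × 0.4025² / (π² × 1.14×10^11) = 4.230×10^-8 m⁴
I_req = 4.230×10^4 mm⁴
Solid circle: I = πd⁴/64  ⇒  d = (64I/π)^(1/4) = (64×4.230×10^4/π)^(1/4) = 30.5 mm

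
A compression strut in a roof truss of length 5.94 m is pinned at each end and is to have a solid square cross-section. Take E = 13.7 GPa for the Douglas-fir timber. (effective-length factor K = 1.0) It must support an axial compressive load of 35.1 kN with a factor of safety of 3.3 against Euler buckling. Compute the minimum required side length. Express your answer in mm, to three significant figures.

Required P_cr = n·P = 3.3 × 35.1 = 115.8 kN
L_e = K·L = 1 × 5.94 = 5.940 m
Required I = P_cr·L_e²/(π²E) = 1.158×10^5 × 5.940² / (π² × 1.37×10^10) = 3.023×10^-5 m⁴
I_req = 3.023×10^7 mm⁴
Solid square: I = a⁴/12  ⇒  a = (12I)^(1/4) = (12×3.023×10^7)^(1/4) = 138 mm

a ≈ 138 mm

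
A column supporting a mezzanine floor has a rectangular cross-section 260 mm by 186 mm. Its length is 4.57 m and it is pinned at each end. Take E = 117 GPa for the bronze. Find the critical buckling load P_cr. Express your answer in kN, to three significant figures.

P_cr ≈ 7710 kN

Buckling occurs about the weak axis: I_min = h·b³/12 with b = 186 mm (the shorter side).
I_min = 260×186³/12 = 1.394×10^8 mm⁴
I = 1.394×10^8 mm⁴ = 1.394×10^-4 m⁴
Effective length L_e = K·L = 1 × 4.57 = 4.570 m
P_cr = π²EI / L_e² = π² × 117×10⁹ × 1.394×10^-4 / 4.570² = 7.709×10^6 N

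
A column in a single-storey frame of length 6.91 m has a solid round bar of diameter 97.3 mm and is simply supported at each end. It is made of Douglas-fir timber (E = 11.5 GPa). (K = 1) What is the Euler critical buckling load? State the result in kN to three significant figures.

I = πd⁴/64 = π×97.3⁴/64 = 4.400×10^6 mm⁴
I = 4.400×10^6 mm⁴ = 4.400×10^-6 m⁴
Effective length L_e = K·L = 1 × 6.91 = 6.910 m
P_cr = π²EI / L_e² = π² × 11.5×10⁹ × 4.400×10^-6 / 6.910² = 1.046×10^4 N

P_cr ≈ 10.5 kN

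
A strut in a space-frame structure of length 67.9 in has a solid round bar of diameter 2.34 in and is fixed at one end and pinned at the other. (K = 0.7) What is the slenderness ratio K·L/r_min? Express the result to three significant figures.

λ ≈ 81.2

For a solid circle r = d/4 = 2.34/4 = 0.5850 in
L_e = K·L = 0.7 × 67.9 = 47.53 in
λ = L_e / r_min = 47.530 / 0.5850 = 81.2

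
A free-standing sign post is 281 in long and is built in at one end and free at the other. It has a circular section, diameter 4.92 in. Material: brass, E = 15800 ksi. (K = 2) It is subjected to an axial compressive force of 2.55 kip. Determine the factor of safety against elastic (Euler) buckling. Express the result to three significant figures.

n ≈ 5.57

I = πd⁴/64 = π×4.92⁴/64 = 28.76 in⁴
Effective length L_e = K·L = 2 × 281 = 562.0 in
P_cr = π²EI / L_e² = π² × 15800×10³ × 28.76 / 562.0² = 1.420×10^4 lb
Factor of safety n = P_cr / P = 14.201 / 2.55 = 5.57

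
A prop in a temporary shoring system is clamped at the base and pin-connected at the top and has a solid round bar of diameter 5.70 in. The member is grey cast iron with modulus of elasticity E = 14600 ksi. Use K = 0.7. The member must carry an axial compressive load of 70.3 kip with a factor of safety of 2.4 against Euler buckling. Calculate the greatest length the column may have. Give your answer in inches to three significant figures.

L_max ≈ 301 in

I = πd⁴/64 = π×5.70⁴/64 = 51.82 in⁴
Required critical load P_cr = n·P = 2.4 × 70.3 = 168.7 kip = 1.687×10^5 lb
From P_cr = π²EI/(K·L)²:  L = (1/K)·√(π²EI/P_cr) = (1/0.7)·√(π²×1.46×10^7×51.82/1.687×10^5)
L = 301 in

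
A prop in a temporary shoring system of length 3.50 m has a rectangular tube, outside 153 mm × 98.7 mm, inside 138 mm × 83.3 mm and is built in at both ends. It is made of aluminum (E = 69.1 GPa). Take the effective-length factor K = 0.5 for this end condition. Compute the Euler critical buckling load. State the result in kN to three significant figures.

P_cr ≈ 1250 kN

Weak-axis I_min = (h_o·b_o³ − h_i·b_i³)/12 with b_o = 98.7, b_i = 83.30 mm (shorter outer/inner sides).
I_min = (153×98.7³ − 138.0×83.30³)/12 = 5.612×10^6 mm⁴
I = 5.612×10^6 mm⁴ = 5.612×10^-6 m⁴
Effective length L_e = K·L = 0.5 × 3.50 = 1.750 m
P_cr = π²EI / L_e² = π² × 69.1×10⁹ × 5.612×10^-6 / 1.750² = 1.250×10^6 N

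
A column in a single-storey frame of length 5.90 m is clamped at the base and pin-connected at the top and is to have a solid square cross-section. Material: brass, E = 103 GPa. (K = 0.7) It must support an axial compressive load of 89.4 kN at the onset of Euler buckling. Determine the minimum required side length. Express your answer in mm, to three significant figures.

L_e = K·L = 0.7 × 5.90 = 4.130 m
Required I = P_cr·L_e²/(π²E) = 8.940×10^4 × 4.130² / (π² × 1.03×10^11) = 1.500×10^-6 m⁴
I_req = 1.500×10^6 mm⁴
Solid square: I = a⁴/12  ⇒  a = (12I)^(1/4) = (12×1.500×10^6)^(1/4) = 65.1 mm

a ≈ 65.1 mm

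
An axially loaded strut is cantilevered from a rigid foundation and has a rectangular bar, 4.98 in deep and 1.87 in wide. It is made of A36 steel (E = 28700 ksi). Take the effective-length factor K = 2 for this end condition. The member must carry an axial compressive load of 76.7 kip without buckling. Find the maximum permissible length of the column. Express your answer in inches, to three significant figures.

Buckling occurs about the weak axis: I_min = h·b³/12 with b = 1.87 in (the shorter side).
I_min = 4.98×1.87³/12 = 2.714 in⁴
At the buckling limit P_cr = P = 7.670×10^4 lb
From P_cr = π²EI/(K·L)²:  L = (1/K)·√(π²EI/P_cr) = (1/2)·√(π²×2.87×10^7×2.714/7.670×10^4)
L = 50.1 in

L_max ≈ 50.1 in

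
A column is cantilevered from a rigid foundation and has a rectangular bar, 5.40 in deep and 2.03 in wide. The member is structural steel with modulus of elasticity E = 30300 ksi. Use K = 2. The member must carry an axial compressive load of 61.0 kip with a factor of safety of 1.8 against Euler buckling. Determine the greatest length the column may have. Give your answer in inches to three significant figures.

L_max ≈ 50.6 in

Buckling occurs about the weak axis: I_min = h·b³/12 with b = 2.03 in (the shorter side).
I_min = 5.40×2.03³/12 = 3.764 in⁴
Required critical load P_cr = n·P = 1.8 × 61.0 = 109.8 kip = 1.098×10^5 lb
From P_cr = π²EI/(K·L)²:  L = (1/K)·√(π²EI/P_cr) = (1/2)·√(π²×3.03×10^7×3.764/1.098×10^5)
L = 50.6 in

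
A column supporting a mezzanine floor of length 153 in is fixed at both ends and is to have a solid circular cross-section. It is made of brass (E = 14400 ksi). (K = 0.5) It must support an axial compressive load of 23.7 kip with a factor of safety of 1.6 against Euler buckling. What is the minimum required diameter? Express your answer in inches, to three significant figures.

d ≈ 2.37 in

Required P_cr = n·P = 1.6 × 23.7 = 37.92 kip
L_e = K·L = 0.5 × 153 = 76.50 in
Required I = P_cr·L_e²/(π²E) = 3.792×10^4 × 76.50² / (π² × 1.44×10^7) = 1.561 in⁴
Solid circle: I = πd⁴/64  ⇒  d = (64I/π)^(1/4) = (64×1.561/π)^(1/4) = 2.37 in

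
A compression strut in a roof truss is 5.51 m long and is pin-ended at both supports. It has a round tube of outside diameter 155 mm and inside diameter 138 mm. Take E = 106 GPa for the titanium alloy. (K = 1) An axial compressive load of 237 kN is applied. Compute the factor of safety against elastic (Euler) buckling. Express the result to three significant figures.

d_o = 155 mm, d_i = 138 mm
I = π(d_o⁴ − d_i⁴)/64 = π(155⁴ − 138.0⁴)/64 = 1.053×10^7 mm⁴
I = 1.053×10^7 mm⁴ = 1.053×10^-5 m⁴
Effective length L_e = K·L = 1 × 5.51 = 5.510 m
P_cr = π²EI / L_e² = π² × 106×10⁹ × 1.053×10^-5 / 5.510² = 3.629×10^5 N
Factor of safety n = P_cr / P = 362.87 / 237 = 1.53

n ≈ 1.53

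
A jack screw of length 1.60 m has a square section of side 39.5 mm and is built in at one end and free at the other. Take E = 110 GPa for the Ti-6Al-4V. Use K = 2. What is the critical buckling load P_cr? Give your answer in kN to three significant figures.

P_cr ≈ 21.5 kN

I = a⁴/12 = 39.5⁴/12 = 2.029×10^5 mm⁴
I = 2.029×10^5 mm⁴ = 2.029×10^-7 m⁴
Effective length L_e = K·L = 2 × 1.60 = 3.200 m
P_cr = π²EI / L_e² = π² × 110×10⁹ × 2.029×10^-7 / 3.200² = 2.151×10^4 N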